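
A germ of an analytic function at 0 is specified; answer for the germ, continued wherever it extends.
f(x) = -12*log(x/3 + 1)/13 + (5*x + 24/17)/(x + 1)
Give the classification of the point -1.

The denominator factor x + 1 vanishes at -1 and appears to the power 1; the numerator there equals -61/17, nonzero, and no other factor vanishes.
The branch terms are analytic at this point.
Hence a pole whose order is the multiplicity, 1.

The point is a pole of order 1.


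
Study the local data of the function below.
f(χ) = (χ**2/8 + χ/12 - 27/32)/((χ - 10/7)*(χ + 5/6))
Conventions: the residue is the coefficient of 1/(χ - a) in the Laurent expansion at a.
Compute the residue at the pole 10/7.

The residue is -2209/10640.

At the order-1 pole 10/7 set g(χ) = (χ - (10/7))*f(χ) = (χ**2/8 + χ/12 - 27/32)/(χ + 5/6).
Simple pole: residue = g(a) at a = 10/7, which is -2209/10640.


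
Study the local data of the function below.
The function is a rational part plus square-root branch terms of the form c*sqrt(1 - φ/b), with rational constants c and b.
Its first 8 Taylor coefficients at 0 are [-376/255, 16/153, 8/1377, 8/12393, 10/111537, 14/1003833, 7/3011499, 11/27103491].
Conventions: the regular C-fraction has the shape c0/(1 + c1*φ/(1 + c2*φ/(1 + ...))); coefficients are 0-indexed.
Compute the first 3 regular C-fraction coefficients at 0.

The regular C-fraction coefficients are [-376/255, 10/141, -107/846].

Taylor coefficients (read off): a_0 = -376/255, a_1 = 16/153, a_2 = 8/1377.
c0 = a_0 = -376/255. Peel one level at a time: if S = 1 + c*φ/S' with S'(0) = 1, then c is the φ-coefficient of S and S' = c*φ/(S - 1).
S_1 = c0/f = 1 + (10/141)*φ + (535/59643)*φ^2 + ...; c1 = 10/141.
S_2 = c1*φ/(S_1 - 1) = 1 + (-107/846)*φ + ...; c2 = -107/846.


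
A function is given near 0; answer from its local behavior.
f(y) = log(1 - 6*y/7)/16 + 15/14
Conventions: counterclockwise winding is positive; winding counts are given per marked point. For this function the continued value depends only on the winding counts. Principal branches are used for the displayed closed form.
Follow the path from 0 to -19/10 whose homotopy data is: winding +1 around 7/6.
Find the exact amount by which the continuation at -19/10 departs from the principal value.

Continued minus principal equals (1/8)*pi*i.

The rational part is single-valued and drops out of the difference; each branch term changes only by its own monodromy.
(1/16)*log(1 - y/(7/6)): each positive loop around 7/6 adds 2*pi*i to the log, so winding +1 contributes (1/16)*(1)*2*pi*i = (1/8)*pi*i.
Summing the contributions at y = -19/10 gives (1/8)*pi*i.


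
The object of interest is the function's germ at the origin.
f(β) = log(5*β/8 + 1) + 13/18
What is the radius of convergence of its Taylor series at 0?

The radius of convergence is 8/5.

Branch term (1)*log(1 - β/(-8/5)): its argument vanishes at β = -8/5, a logarithmic branch point, modulus 8/5.
The radius of convergence is the smallest modulus among the singular points: 8/5.


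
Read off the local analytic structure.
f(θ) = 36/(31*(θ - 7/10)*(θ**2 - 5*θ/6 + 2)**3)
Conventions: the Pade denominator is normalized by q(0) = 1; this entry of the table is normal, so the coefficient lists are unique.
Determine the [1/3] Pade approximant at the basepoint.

Taylor coefficients needed (expand at 0): a_0 = -45/217, a_1 = -3375/6076, a_2 = -59415/85064, a_3 = -4497275/7145376, a_4 = -305675465/400141056.
Write the denominator as Q(θ) = 1 + q1*θ + q2*θ^2 + q3*θ^3. Requiring Q*f - P = O(θ^5) with deg P <= 1 kills the coefficients of θ^2..θ^4 in Q*f:
  θ^2: a_2 + q1*a_1 + q2*a_0 = 0, i.e. -59415/85064 + (-3375/6076)*q1 + (-45/217)*q2 = 0.
  θ^3: a_3 + q1*a_2 + q2*a_1 + q3*a_0 = 0, i.e. -4497275/7145376 + (-59415/85064)*q1 + (-3375/6076)*q2 + (-45/217)*q3 = 0.
  θ^4: a_4 + q1*a_3 + q2*a_2 + q3*a_1 = 0, i.e. -305675465/400141056 + (-4497275/7145376)*q1 + (-59415/85064)*q2 + (-3375/6076)*q3 = 0.
Solving this linear system: q1 = -2836609/1425620, q2 = 6711097/3421488, q3 = -977482057/615867840.
The numerator is Q*f truncated at degree 1: P0 = a_0 = -45/217; P1 = a_1 + q1*a_0 = -315648/2209711.

The Pade approximant has numerator coefficients [-45/217, -315648/2209711]; denominator coefficients [1, -2836609/1425620, 6711097/3421488, -977482057/615867840].


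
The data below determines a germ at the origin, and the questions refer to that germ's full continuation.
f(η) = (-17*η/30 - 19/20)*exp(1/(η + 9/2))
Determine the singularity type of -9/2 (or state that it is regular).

The exponent 1/(η - (-9/2)) has a pole at -9/2, so exp(1/(η - (-9/2))) takes every nonzero value near it: an essential singularity (not a pole of any order).

The point is an essential singularity.


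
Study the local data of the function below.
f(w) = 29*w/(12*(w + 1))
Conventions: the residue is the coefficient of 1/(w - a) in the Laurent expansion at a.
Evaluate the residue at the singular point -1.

At the order-1 pole -1 set g(w) = (w - (-1))*f(w) = 29*w/12.
Simple pole: residue = g(a) at a = -1, which is -29/12.

The residue is -29/12.


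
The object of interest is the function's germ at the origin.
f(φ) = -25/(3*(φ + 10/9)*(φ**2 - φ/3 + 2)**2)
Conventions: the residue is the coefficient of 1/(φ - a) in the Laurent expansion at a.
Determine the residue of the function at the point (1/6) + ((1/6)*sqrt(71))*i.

The residue is (54675/170528) + ((56961225/859631648)*sqrt(71))*i.

The factor φ**2 - φ/3 + 2 splits as (φ - a)(φ - a') with a = (1/6) + ((1/6)*sqrt(71))*i, a' = (1/6) - ((1/6)*sqrt(71))*i. At the order-2 pole a set g(φ) = (φ - a)^2*f(φ) = [-25/(3*(φ + 10/9))] / (φ - a')^2.
Order-2 pole: residue = g'(a); g'((1/6) + ((1/6)*sqrt(71))*i) = (54675/170528) + ((56961225/859631648)*sqrt(71))*i, so the residue is (54675/170528) + ((56961225/859631648)*sqrt(71))*i.


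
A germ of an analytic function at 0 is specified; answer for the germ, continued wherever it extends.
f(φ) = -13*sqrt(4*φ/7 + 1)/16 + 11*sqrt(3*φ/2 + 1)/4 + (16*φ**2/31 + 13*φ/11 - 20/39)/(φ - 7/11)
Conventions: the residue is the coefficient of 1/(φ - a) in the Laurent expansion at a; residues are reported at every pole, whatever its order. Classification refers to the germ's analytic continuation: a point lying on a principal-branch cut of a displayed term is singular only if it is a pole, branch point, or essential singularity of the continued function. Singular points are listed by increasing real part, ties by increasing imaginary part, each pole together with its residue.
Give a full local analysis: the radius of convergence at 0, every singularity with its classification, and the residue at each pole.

Radius of convergence at 0: 7/11.
At -7/4: an algebraic (square-root) branch point.
At -2/3: an algebraic (square-root) branch point.
At 7/11: a pole of order 1; residue 65575/146289.

Denominator factor (φ - 7/11): pole of order 1 at 7/11, modulus 7/11.
Branch term (-13/16)*sqrt(1 - φ/(-7/4)): its argument vanishes at φ = -7/4, a square-root branch point, modulus 7/4.
Branch term (11/4)*sqrt(1 - φ/(-2/3)): its argument vanishes at φ = -2/3, a square-root branch point, modulus 2/3.
The radius of convergence is the smallest modulus among the singular points: 7/11.
The branch terms are analytic at 7/11 and contribute nothing to the residue; only the rational part matters.
At the order-1 pole 7/11 set g(φ) = (φ - (7/11))*(rational part) = 16*φ**2/31 + 13*φ/11 - 20/39.
Simple pole: residue = g(a) at a = 7/11, which is 65575/146289.
List the singular points by increasing real part (a conjugate pair: the negative imaginary part first).


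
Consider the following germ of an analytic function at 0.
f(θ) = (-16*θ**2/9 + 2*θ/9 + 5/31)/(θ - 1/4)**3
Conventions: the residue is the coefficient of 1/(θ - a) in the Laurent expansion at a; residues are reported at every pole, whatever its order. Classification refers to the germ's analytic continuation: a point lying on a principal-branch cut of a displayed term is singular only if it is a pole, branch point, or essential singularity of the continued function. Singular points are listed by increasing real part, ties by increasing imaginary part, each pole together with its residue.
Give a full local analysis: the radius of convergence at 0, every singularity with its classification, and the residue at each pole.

Denominator factor (θ - 1/4)^3: pole of order 3 at 1/4, modulus 1/4.
The radius of convergence is the smallest modulus among the singular points: 1/4.
At the order-3 pole 1/4 set g(θ) = (θ - (1/4))^3*f(θ) = -16*θ**2/9 + 2*θ/9 + 5/31.
Order-3 pole: residue = g''(a)/2; g''(1/4) = -32/9, so the residue is -16/9.

Radius of convergence at 0: 1/4.
At 1/4: a pole of order 3; residue -16/9.


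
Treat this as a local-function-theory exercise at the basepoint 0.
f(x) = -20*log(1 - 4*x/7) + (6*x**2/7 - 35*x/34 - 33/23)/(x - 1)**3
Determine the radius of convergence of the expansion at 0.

The radius of convergence is 1.

Denominator factor (x - 1)^3: pole of order 3 at 1, modulus 1.
Branch term (-20)*log(1 - x/(7/4)): its argument vanishes at x = 7/4, a logarithmic branch point, modulus 7/4.
The radius of convergence is the smallest modulus among the singular points: 1.


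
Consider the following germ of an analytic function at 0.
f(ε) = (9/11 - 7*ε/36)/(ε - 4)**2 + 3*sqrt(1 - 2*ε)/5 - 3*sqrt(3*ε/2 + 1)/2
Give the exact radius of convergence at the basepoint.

The radius of convergence is 1/2.

Denominator factor (ε - 4)^2: pole of order 2 at 4, modulus 4.
Branch term (-3/2)*sqrt(1 - ε/(-2/3)): its argument vanishes at ε = -2/3, a square-root branch point, modulus 2/3.
Branch term (3/5)*sqrt(1 - ε/(1/2)): its argument vanishes at ε = 1/2, a square-root branch point, modulus 1/2.
The radius of convergence is the smallest modulus among the singular points: 1/2.


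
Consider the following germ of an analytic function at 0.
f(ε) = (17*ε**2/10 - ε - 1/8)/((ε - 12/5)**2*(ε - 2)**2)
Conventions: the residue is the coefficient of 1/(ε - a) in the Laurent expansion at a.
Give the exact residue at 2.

The residue is 5835/32.

At the order-2 pole 2 set g(ε) = (ε - (2))^2*f(ε) = (17*ε**2/10 - ε - 1/8)/(ε - 12/5)**2.
Order-2 pole: residue = g'(a); g'(2) = 5835/32, so the residue is 5835/32.


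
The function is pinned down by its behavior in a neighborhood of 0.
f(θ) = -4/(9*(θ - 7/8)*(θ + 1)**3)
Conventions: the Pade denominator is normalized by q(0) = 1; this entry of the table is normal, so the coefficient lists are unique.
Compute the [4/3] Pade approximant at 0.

The Pade approximant has numerator coefficients [32/63, -167168/486171, 108544/486171, -278528/2430855, 131072/2430855]; denominator coefficients [1, 63753/54019, -9617/7717, -59719/38585].

Taylor coefficients needed (expand at 0): a_0 = 32/63, a_1 = -416/441, a_2 = 6080/3087, a_3 = -61120/21609, a_4 = 663520/151263, a_5 = -5986144/1058841, a_6 = 19174784/2470629, a_7 = -162842240/17294403.
Write the denominator as Q(θ) = 1 + q1*θ + q2*θ^2 + q3*θ^3. Requiring Q*f - P = O(θ^8) with deg P <= 4 kills the coefficients of θ^5..θ^7 in Q*f:
  θ^5: a_5 + q1*a_4 + q2*a_3 + q3*a_2 = 0, i.e. -5986144/1058841 + (663520/151263)*q1 + (-61120/21609)*q2 + (6080/3087)*q3 = 0.
  θ^6: a_6 + q1*a_5 + q2*a_4 + q3*a_3 = 0, i.e. 19174784/2470629 + (-5986144/1058841)*q1 + (663520/151263)*q2 + (-61120/21609)*q3 = 0.
  θ^7: a_7 + q1*a_6 + q2*a_5 + q3*a_4 = 0, i.e. -162842240/17294403 + (19174784/2470629)*q1 + (-5986144/1058841)*q2 + (663520/151263)*q3 = 0.
Solving this linear system: q1 = 63753/54019, q2 = -9617/7717, q3 = -59719/38585.
The numerator is Q*f truncated at degree 4: P0 = a_0 = 32/63; P1 = a_1 + q1*a_0 = -167168/486171; P2 = a_2 + q1*a_1 + q2*a_0 = 108544/486171; P3 = a_3 + q1*a_2 + q2*a_1 + q3*a_0 = -278528/2430855; P4 = a_4 + q1*a_3 + q2*a_2 + q3*a_1 = 131072/2430855.


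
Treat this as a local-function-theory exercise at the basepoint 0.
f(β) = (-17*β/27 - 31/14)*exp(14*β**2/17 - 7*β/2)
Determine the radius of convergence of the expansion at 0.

The factor exp(14*β**2/17 - 7*β/2) is entire and contributes no finite singular point.
The polynomial part has no poles.
No finite singular points: the Taylor series at 0 converges everywhere.

The radius of convergence is infinite.


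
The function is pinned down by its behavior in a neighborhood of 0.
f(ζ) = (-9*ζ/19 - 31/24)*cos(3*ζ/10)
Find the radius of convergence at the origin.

The radius of convergence is infinite.

The factor cos(3*ζ/10) is entire and contributes no finite singular point.
The polynomial part has no poles.
No finite singular points: the Taylor series at 0 converges everywhere.


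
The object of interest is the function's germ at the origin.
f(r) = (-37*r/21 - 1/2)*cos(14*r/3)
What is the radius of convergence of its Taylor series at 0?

The factor cos(14*r/3) is entire and contributes no finite singular point.
The polynomial part has no poles.
No finite singular points: the Taylor series at 0 converges everywhere.

The radius of convergence is infinite.


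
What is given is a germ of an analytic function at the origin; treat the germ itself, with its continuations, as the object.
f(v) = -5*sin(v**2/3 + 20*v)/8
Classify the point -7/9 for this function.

There is no denominator, hence no pole anywhere.
The factor -sin(v**2/3 + 20*v) is entire.
So the germ continues analytically to -7/9.

The point is a regular point.


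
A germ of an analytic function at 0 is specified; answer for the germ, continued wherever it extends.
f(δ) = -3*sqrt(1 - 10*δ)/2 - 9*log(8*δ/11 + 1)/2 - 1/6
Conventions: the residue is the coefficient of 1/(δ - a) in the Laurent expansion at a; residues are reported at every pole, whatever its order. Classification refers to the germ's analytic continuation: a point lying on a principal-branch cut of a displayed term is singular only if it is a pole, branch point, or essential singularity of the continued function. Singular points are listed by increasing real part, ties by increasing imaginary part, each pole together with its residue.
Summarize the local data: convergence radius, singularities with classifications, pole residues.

Branch term (-3/2)*sqrt(1 - δ/(1/10)): its argument vanishes at δ = 1/10, a square-root branch point, modulus 1/10.
Branch term (-9/2)*log(1 - δ/(-11/8)): its argument vanishes at δ = -11/8, a logarithmic branch point, modulus 11/8.
The radius of convergence is the smallest modulus among the singular points: 1/10.
List the singular points by increasing real part (a conjugate pair: the negative imaginary part first).

Radius of convergence at 0: 1/10.
At -11/8: a logarithmic branch point.
At 1/10: an algebraic (square-root) branch point.


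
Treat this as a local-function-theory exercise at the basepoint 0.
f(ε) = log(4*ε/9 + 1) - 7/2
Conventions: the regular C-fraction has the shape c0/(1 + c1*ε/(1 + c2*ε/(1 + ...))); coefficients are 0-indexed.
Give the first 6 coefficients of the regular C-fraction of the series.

Taylor coefficients (expand at 0): a_0 = -7/2, a_1 = 4/9, a_2 = -8/81, a_3 = 64/2187, a_4 = -64/6561, a_5 = 1024/295245.
c0 = a_0 = -7/2. Peel one level at a time: if S = 1 + c*ε/S' with S'(0) = 1, then c is the ε-coefficient of S and S' = c*ε/(S - 1).
S_1 = c0/f = 1 + (8/63)*ε + (-16/1323)*ε^2 + ...; c1 = 8/63.
S_2 = c1*ε/(S_1 - 1) = 1 + (2/21)*ε + (-4/243)*ε^2 + ...; c2 = 2/21.
S_3 = c2*ε/(S_2 - 1) = 1 + (14/81)*ε + (-56/6561)*ε^2 + ...; c3 = 14/81.
S_4 = c3*ε/(S_3 - 1) = 1 + (4/81)*ε + (-16/1215)*ε^2 + ...; c4 = 4/81.
S_5 = c4*ε/(S_4 - 1) = 1 + (4/15)*ε + ...; c5 = 4/15.

The regular C-fraction coefficients are [-7/2, 8/63, 2/21, 14/81, 4/81, 4/15].


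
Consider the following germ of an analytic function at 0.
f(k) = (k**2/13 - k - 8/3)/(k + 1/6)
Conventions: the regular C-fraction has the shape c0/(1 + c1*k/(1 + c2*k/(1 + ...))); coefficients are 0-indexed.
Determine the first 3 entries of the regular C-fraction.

Taylor coefficients (expand at 0): a_0 = -16, a_1 = 90, a_2 = -7014/13.
c0 = a_0 = -16. Peel one level at a time: if S = 1 + c*k/S' with S'(0) = 1, then c is the k-coefficient of S and S' = c*k/(S - 1).
S_1 = c0/f = 1 + (45/8)*k + (-1731/832)*k^2 + ...; c1 = 45/8.
S_2 = c1*k/(S_1 - 1) = 1 + (577/1560)*k + ...; c2 = 577/1560.

The regular C-fraction coefficients are [-16, 45/8, 577/1560].


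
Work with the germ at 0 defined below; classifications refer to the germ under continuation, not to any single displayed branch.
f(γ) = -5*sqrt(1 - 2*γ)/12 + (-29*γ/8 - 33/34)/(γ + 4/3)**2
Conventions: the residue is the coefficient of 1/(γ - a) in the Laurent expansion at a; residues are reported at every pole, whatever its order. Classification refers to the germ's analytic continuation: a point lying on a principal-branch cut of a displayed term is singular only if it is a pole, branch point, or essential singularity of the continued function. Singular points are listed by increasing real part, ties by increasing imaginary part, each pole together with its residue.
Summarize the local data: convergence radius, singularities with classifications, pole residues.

Radius of convergence at 0: 1/2.
At -4/3: a pole of order 2; residue -29/8.
At 1/2: an algebraic (square-root) branch point.

Denominator factor (γ + 4/3)^2: pole of order 2 at -4/3, modulus 4/3.
Branch term (-5/12)*sqrt(1 - γ/(1/2)): its argument vanishes at γ = 1/2, a square-root branch point, modulus 1/2.
The radius of convergence is the smallest modulus among the singular points: 1/2.
The branch term is analytic at -4/3 and contributes nothing to the residue; only the rational part matters.
At the order-2 pole -4/3 set g(γ) = (γ - (-4/3))^2*(rational part) = -29*γ/8 - 33/34.
Order-2 pole: residue = g'(a); g'(-4/3) = -29/8, so the residue is -29/8.
List the singular points by increasing real part (a conjugate pair: the negative imaginary part first).


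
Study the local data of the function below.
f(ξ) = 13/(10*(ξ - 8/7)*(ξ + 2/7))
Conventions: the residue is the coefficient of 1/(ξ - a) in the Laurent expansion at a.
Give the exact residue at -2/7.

At the order-1 pole -2/7 set g(ξ) = (ξ - (-2/7))*f(ξ) = 13/(10*(ξ - 8/7)).
Simple pole: residue = g(a) at a = -2/7, which is -91/100.

The residue is -91/100.


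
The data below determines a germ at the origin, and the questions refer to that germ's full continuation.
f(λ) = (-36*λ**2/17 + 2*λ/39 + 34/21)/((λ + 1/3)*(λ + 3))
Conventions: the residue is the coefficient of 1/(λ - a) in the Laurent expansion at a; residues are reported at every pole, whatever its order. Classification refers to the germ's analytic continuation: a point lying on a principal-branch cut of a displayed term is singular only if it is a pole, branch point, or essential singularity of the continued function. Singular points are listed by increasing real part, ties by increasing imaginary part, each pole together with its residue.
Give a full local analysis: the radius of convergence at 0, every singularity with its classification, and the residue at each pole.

Denominator factor (λ + 3): pole of order 1 at -3, modulus 3.
Denominator factor (λ + 1/3): pole of order 1 at -1/3, modulus 1/3.
The radius of convergence is the smallest modulus among the singular points: 1/3.
At the order-1 pole -3 set g(λ) = (λ - (-3))*f(λ) = (-36*λ**2/17 + 2*λ/39 + 34/21)/(λ + 1/3).
Simple pole: residue = g(a) at a = -3, which is 20413/3094.
At the order-1 pole -1/3 set g(λ) = (λ - (-1/3))*f(λ) = (-36*λ**2/17 + 2*λ/39 + 34/21)/(λ + 3).
Simple pole: residue = g(a) at a = -1/3, which is 4757/9282.
List the singular points by increasing real part (a conjugate pair: the negative imaginary part first).

Radius of convergence at 0: 1/3.
At -3: a pole of order 1; residue 20413/3094.
At -1/3: a pole of order 1; residue 4757/9282.


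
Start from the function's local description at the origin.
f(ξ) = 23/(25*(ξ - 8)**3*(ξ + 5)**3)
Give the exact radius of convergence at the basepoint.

The radius of convergence is 5.

Denominator factor (ξ - 8)^3: pole of order 3 at 8, modulus 8.
Denominator factor (ξ + 5)^3: pole of order 3 at -5, modulus 5.
The radius of convergence is the smallest modulus among the singular points: 5.


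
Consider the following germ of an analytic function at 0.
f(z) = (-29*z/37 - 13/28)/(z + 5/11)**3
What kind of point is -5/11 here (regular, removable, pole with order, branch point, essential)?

The denominator factor z + 5/11 vanishes at -5/11 and appears to the power 3; the numerator there equals -1231/11396, nonzero, and no other factor vanishes.
Hence a pole whose order is the multiplicity, 3.

The point is a pole of order 3.


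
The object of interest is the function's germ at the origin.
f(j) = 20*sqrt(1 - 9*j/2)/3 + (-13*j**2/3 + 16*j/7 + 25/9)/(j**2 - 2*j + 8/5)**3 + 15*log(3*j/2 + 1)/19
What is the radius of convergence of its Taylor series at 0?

Denominator factor (j**2 - 2*j + 8/5)^3: discriminant -12/5, complex-conjugate roots (1) + ((1/5)*sqrt(15))*i and (1) - ((1/5)*sqrt(15))*i; poles of order 3, moduli (2/5)*sqrt(10) and (2/5)*sqrt(10).
Branch term (15/19)*log(1 - j/(-2/3)): its argument vanishes at j = -2/3, a logarithmic branch point, modulus 2/3.
Branch term (20/3)*sqrt(1 - j/(2/9)): its argument vanishes at j = 2/9, a square-root branch point, modulus 2/9.
The radius of convergence is the smallest modulus among the singular points: 2/9.

The radius of convergence is 2/9.


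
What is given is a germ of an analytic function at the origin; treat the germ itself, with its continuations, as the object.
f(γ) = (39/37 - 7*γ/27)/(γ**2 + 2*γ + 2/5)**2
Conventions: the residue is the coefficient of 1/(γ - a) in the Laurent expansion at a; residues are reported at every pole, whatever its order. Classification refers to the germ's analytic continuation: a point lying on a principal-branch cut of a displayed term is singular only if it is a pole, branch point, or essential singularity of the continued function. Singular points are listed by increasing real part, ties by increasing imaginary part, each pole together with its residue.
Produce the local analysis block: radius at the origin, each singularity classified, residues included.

Denominator factor (γ**2 + 2*γ + 2/5)^2: discriminant 12/5, real irrational roots -1 + (1/5)*sqrt(15) and -1 - (1/5)*sqrt(15); poles of order 2, moduli 1 - (1/5)*sqrt(15) and 1 + (1/5)*sqrt(15).
The radius of convergence is the smallest modulus among the singular points: 1 - (1/5)*sqrt(15).
The factor γ**2 + 2*γ + 2/5 splits as (γ - a)(γ - a') with a = -1 - (1/5)*sqrt(15), a' = -1 + (1/5)*sqrt(15). At the order-2 pole a set g(γ) = (γ - a)^2*f(γ) = [39/37 - 7*γ/27] / (γ - a')^2.
Order-2 pole: residue = g'(a); g'(-1 - (1/5)*sqrt(15)) = (1640/8991)*sqrt(15), so the residue is (1640/8991)*sqrt(15).
The factor γ**2 + 2*γ + 2/5 splits as (γ - a)(γ - a') with a = -1 + (1/5)*sqrt(15), a' = -1 - (1/5)*sqrt(15). At the order-2 pole a set g(γ) = (γ - a)^2*f(γ) = [39/37 - 7*γ/27] / (γ - a')^2.
Order-2 pole: residue = g'(a); g'(-1 + (1/5)*sqrt(15)) = -(1640/8991)*sqrt(15), so the residue is -(1640/8991)*sqrt(15).
List the singular points by increasing real part (a conjugate pair: the negative imaginary part first).

Radius of convergence at 0: 1 - (1/5)*sqrt(15).
At -1 - (1/5)*sqrt(15): a pole of order 2; residue (1640/8991)*sqrt(15).
At -1 + (1/5)*sqrt(15): a pole of order 2; residue -(1640/8991)*sqrt(15).


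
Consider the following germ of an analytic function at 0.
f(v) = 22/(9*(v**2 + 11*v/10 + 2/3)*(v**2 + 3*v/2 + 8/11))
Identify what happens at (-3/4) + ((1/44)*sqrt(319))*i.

The denominator factor v**2 + 3*v/2 + 8/11 vanishes at (-3/4) + ((1/44)*sqrt(319))*i and appears to the power 1; the numerator there equals 22/9, nonzero, and no other factor vanishes.
Hence a pole whose order is the multiplicity, 1.

The point is a pole of order 1.


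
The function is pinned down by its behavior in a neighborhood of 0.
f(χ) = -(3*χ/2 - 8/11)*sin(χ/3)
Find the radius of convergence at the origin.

The radius of convergence is infinite.

The factor -sin(χ/3) is entire and contributes no finite singular point.
The polynomial part has no poles.
No finite singular points: the Taylor series at 0 converges everywhere.


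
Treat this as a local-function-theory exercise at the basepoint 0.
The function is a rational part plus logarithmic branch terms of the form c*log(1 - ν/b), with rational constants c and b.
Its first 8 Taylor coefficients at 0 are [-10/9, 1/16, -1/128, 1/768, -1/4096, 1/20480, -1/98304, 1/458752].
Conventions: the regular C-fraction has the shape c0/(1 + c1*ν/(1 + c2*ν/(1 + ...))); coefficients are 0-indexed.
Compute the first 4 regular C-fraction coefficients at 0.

Taylor coefficients (read off): a_0 = -10/9, a_1 = 1/16, a_2 = -1/128, a_3 = 1/768.
c0 = a_0 = -10/9. Peel one level at a time: if S = 1 + c*ν/S' with S'(0) = 1, then c is the ν-coefficient of S and S' = c*ν/(S - 1).
S_1 = c0/f = 1 + (9/160)*ν + (-99/25600)*ν^2 + ...; c1 = 9/160.
S_2 = c1*ν/(S_1 - 1) = 1 + (11/160)*ν + (-1/192)*ν^2 + ...; c2 = 11/160.
S_3 = c2*ν/(S_2 - 1) = 1 + (5/66)*ν + ...; c3 = 5/66.

The regular C-fraction coefficients are [-10/9, 9/160, 11/160, 5/66].


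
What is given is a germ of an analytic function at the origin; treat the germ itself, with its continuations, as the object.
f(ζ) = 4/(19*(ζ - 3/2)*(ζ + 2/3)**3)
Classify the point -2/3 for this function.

The point is a pole of order 3.

The denominator factor ζ + 2/3 vanishes at -2/3 and appears to the power 3; the numerator there equals 4/19, nonzero, and no other factor vanishes.
Hence a pole whose order is the multiplicity, 3.


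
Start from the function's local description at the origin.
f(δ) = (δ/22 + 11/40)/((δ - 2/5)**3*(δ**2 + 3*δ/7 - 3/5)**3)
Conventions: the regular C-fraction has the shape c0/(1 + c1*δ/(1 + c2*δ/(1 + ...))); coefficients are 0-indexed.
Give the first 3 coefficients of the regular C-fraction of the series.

The regular C-fraction coefficients are [34375/1728, -16615/1694, 18924229/5629162].

Taylor coefficients (expand at 0): a_0 = 34375/1728, a_1 = 51921875/266112, a_2 = 585734375/465696.
c0 = a_0 = 34375/1728. Peel one level at a time: if S = 1 + c*δ/S' with S'(0) = 1, then c is the δ-coefficient of S and S' = c*δ/(S - 1).
S_1 = c0/f = 1 + (-16615/1694)*δ + (94621145/2869636)*δ^2 + ...; c1 = -16615/1694.
S_2 = c1*δ/(S_1 - 1) = 1 + (18924229/5629162)*δ + ...; c2 = 18924229/5629162.


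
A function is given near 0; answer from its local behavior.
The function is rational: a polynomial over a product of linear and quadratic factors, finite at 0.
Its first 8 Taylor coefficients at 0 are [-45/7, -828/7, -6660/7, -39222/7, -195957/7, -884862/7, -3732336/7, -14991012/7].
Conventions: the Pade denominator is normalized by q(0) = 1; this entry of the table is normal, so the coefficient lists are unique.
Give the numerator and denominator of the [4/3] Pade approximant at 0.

Taylor coefficients needed (read off): a_0 = -45/7, a_1 = -828/7, a_2 = -6660/7, a_3 = -39222/7, a_4 = -195957/7, a_5 = -884862/7, a_6 = -3732336/7, a_7 = -14991012/7.
Write the denominator as Q(ν) = 1 + q1*ν + q2*ν^2 + q3*ν^3. Requiring Q*f - P = O(ν^8) with deg P <= 4 kills the coefficients of ν^5..ν^7 in Q*f:
  ν^5: a_5 + q1*a_4 + q2*a_3 + q3*a_2 = 0, i.e. -884862/7 + (-195957/7)*q1 + (-39222/7)*q2 + (-6660/7)*q3 = 0.
  ν^6: a_6 + q1*a_5 + q2*a_4 + q3*a_3 = 0, i.e. -3732336/7 + (-884862/7)*q1 + (-195957/7)*q2 + (-39222/7)*q3 = 0.
  ν^7: a_7 + q1*a_6 + q2*a_5 + q3*a_4 = 0, i.e. -14991012/7 + (-3732336/7)*q1 + (-884862/7)*q2 + (-195957/7)*q3 = 0.
Solving this linear system: q1 = -15555206/1707389, q2 = 47448732/1707389, q3 = -48601548/1707389.
The numerator is Q*f truncated at degree 4: P0 = a_0 = -45/7; P1 = a_1 + q1*a_0 = -713733822/11951723; P2 = a_2 + q1*a_1 + q2*a_0 = -626693112/11951723; P3 = a_3 + q1*a_2 + q2*a_1 + q3*a_0 = -470019834/11951723; P4 = a_4 + q1*a_3 + q2*a_2 + q3*a_1 = -235009917/11951723.

The Pade approximant has numerator coefficients [-45/7, -713733822/11951723, -626693112/11951723, -470019834/11951723, -235009917/11951723]; denominator coefficients [1, -15555206/1707389, 47448732/1707389, -48601548/1707389].


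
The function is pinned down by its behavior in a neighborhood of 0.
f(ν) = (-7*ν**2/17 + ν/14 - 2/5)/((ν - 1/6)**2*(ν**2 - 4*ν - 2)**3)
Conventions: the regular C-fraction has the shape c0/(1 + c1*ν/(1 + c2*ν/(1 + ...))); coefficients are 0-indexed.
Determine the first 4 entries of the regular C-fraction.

The regular C-fraction coefficients are [9/5, -163/28, -367439/77588, 8259073158/1018173469].

Taylor coefficients (expand at 0): a_0 = 9/5, a_1 = 1467/140, a_2 = 131643/1190, a_3 = 728613/952.
c0 = a_0 = 9/5. Peel one level at a time: if S = 1 + c*ν/S' with S'(0) = 1, then c is the ν-coefficient of S and S' = c*ν/(S - 1).
S_1 = c0/f = 1 + (-163/28)*ν + (-367439/13328)*ν^2 + ...; c1 = -163/28.
S_2 = c1*ν/(S_1 - 1) = 1 + (-367439/77588)*ν + (589933797/15356882)*ν^2 + ...; c2 = -367439/77588.
S_3 = c2*ν/(S_2 - 1) = 1 + (8259073158/1018173469)*ν + ...; c3 = 8259073158/1018173469.


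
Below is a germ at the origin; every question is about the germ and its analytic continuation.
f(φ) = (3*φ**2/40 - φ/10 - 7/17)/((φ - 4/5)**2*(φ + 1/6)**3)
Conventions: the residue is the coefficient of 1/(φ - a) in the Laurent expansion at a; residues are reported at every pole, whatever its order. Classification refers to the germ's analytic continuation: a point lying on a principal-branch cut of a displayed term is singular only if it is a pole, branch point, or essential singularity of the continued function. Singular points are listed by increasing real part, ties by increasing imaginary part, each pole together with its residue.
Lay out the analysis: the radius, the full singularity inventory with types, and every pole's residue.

Denominator factor (φ - 4/5)^2: pole of order 2 at 4/5, modulus 4/5.
Denominator factor (φ + 1/6)^3: pole of order 3 at -1/6, modulus 1/6.
The radius of convergence is the smallest modulus among the singular points: 1/6.
At the order-3 pole -1/6 set g(φ) = (φ - (-1/6))^3*f(φ) = (3*φ**2/40 - φ/10 - 7/17)/(φ - 4/5)**2.
Order-3 pole: residue = g''(a)/2; g''(-1/6) = -37196280/12023777, so the residue is -18598140/12023777.
At the order-2 pole 4/5 set g(φ) = (φ - (4/5))^2*f(φ) = (3*φ**2/40 - φ/10 - 7/17)/(φ + 1/6)**3.
Order-2 pole: residue = g'(a); g'(4/5) = 18598140/12023777, so the residue is 18598140/12023777.
List the singular points by increasing real part (a conjugate pair: the negative imaginary part first).

Radius of convergence at 0: 1/6.
At -1/6: a pole of order 3; residue -18598140/12023777.
At 4/5: a pole of order 2; residue 18598140/12023777.


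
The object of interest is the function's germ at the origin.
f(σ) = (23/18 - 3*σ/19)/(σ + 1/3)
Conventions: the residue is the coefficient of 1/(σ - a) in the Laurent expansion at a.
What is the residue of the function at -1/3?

The residue is 455/342.

At the order-1 pole -1/3 set g(σ) = (σ - (-1/3))*f(σ) = 23/18 - 3*σ/19.
Simple pole: residue = g(a) at a = -1/3, which is 455/342.


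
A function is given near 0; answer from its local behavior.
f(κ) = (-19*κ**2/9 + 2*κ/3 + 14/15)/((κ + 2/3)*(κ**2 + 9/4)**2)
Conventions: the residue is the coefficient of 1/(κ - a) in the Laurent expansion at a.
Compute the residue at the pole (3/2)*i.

The factor κ**2 + 9/4 splits as (κ - a)(κ - a') with a = (3/2)*i, a' = -(3/2)*i. At the order-2 pole a set g(κ) = (κ - a)^2*f(κ) = [(-19*κ**2/9 + 2*κ/3 + 14/15)/(κ + 2/3)] / (κ - a')^2.
Order-2 pole: residue = g'(a); g'((3/2)*i) = (1456/47045) - (167216/1270215)*i, so the residue is (1456/47045) - (167216/1270215)*i.

The residue is (1456/47045) - (167216/1270215)*i.


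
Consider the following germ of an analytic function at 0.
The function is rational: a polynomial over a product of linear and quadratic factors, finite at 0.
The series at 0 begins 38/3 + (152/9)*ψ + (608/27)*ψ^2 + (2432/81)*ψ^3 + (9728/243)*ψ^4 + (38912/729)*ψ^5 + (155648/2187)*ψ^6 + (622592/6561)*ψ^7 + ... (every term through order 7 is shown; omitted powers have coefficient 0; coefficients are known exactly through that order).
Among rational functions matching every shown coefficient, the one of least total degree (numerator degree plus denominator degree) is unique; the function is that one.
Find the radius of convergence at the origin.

No rational of total degree below 1 reproduces all 8 coefficients; solving the [0/1] Pade equations on them gives f(ψ) = -19/(2*(ψ - 3/4)), whose expansion matches every shown term.
Denominator factor (ψ - 3/4): pole of order 1 at 3/4, modulus 3/4.
The radius of convergence is the smallest modulus among the singular points: 3/4.

The radius of convergence is 3/4.


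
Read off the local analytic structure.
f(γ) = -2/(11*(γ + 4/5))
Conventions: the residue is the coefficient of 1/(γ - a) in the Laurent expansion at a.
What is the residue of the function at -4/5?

At the order-1 pole -4/5 set g(γ) = (γ - (-4/5))*f(γ) = -2/11.
Simple pole: residue = g(a) at a = -4/5, which is -2/11.

The residue is -2/11.


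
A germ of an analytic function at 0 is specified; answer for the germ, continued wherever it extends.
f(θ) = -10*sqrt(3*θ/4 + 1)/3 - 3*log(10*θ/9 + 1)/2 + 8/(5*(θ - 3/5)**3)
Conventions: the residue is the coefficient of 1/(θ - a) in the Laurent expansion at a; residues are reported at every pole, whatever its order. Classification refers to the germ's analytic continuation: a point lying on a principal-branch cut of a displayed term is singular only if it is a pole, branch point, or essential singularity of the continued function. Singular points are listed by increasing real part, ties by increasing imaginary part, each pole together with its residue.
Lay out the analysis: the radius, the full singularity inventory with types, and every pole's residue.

Denominator factor (θ - 3/5)^3: pole of order 3 at 3/5, modulus 3/5.
Branch term (-3/2)*log(1 - θ/(-9/10)): its argument vanishes at θ = -9/10, a logarithmic branch point, modulus 9/10.
Branch term (-10/3)*sqrt(1 - θ/(-4/3)): its argument vanishes at θ = -4/3, a square-root branch point, modulus 4/3.
The radius of convergence is the smallest modulus among the singular points: 3/5.
The branch terms are analytic at 3/5 and contribute nothing to the residue; only the rational part matters.
At the order-3 pole 3/5 set g(θ) = (θ - (3/5))^3*(rational part) = 8/5.
Order-3 pole: residue = g''(a)/2; g''(3/5) = 0, so the residue is 0.
List the singular points by increasing real part (a conjugate pair: the negative imaginary part first).

Radius of convergence at 0: 3/5.
At -4/3: an algebraic (square-root) branch point.
At -9/10: a logarithmic branch point.
At 3/5: a pole of order 3; residue 0.


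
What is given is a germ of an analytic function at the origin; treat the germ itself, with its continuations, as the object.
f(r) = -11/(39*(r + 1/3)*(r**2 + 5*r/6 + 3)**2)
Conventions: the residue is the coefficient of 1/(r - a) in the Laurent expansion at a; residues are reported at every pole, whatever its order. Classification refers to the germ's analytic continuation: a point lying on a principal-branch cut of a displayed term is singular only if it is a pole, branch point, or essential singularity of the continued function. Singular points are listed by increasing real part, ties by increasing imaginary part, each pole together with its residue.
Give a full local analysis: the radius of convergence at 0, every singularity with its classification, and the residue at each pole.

Radius of convergence at 0: 1/3.
At (-5/12) - ((1/12)*sqrt(407))*i: a pole of order 2; residue (66/3757) + ((282/4352051)*sqrt(407))*i.
At (-5/12) + ((1/12)*sqrt(407))*i: a pole of order 2; residue (66/3757) - ((282/4352051)*sqrt(407))*i.
At -1/3: a pole of order 1; residue -132/3757.


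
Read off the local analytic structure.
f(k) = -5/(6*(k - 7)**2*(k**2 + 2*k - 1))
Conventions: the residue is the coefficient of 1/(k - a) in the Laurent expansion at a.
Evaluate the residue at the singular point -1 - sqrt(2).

The factor k**2 + 2*k - 1 splits as (k - a)(k - a') with a = -1 - sqrt(2), a' = -1 + sqrt(2). At the order-1 pole a set g(k) = (k - a)*f(k) = [-5/(6*(k - 7)**2)] / (k - a').
Simple pole: residue = g(a) at a = -1 - sqrt(2), which is -5/2883 + (55/15376)*sqrt(2).

The residue is -5/2883 + (55/15376)*sqrt(2).


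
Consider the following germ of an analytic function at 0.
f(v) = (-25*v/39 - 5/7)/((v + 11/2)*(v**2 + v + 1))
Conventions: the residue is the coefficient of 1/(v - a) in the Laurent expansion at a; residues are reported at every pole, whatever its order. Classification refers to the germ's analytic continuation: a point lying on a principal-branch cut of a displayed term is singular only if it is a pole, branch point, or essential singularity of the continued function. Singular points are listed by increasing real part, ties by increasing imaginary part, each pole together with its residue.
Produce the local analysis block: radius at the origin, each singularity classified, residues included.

Radius of convergence at 0: 1.
At -11/2: a pole of order 1; residue 3070/28119.
At (-1/2) - ((1/2)*sqrt(3))*i: a pole of order 1; residue (-1535/28119) - ((2675/84357)*sqrt(3))*i.
At (-1/2) + ((1/2)*sqrt(3))*i: a pole of order 1; residue (-1535/28119) + ((2675/84357)*sqrt(3))*i.


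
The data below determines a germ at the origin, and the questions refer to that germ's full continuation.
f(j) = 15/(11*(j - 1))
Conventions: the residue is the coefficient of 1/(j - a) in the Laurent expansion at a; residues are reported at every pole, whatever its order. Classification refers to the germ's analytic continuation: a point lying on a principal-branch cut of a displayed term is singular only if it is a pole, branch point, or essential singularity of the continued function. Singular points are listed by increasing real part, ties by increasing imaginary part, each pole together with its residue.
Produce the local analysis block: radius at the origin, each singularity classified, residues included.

Denominator factor (j - 1): pole of order 1 at 1, modulus 1.
The radius of convergence is the smallest modulus among the singular points: 1.
At the order-1 pole 1 set g(j) = (j - (1))*f(j) = 15/11.
Simple pole: residue = g(a) at a = 1, which is 15/11.

Radius of convergence at 0: 1.
At 1: a pole of order 1; residue 15/11.


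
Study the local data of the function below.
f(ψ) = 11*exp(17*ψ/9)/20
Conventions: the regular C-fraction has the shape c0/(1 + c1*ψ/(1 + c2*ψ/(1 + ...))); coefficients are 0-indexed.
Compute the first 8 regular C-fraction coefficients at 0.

Taylor coefficients (expand at 0): a_0 = 11/20, a_1 = 187/180, a_2 = 3179/3240, a_3 = 54043/87480, a_4 = 918731/3149280, a_5 = 15618427/141717600, a_6 = 265513259/7652750400, a_7 = 4513725403/482123275200.
c0 = a_0 = 11/20. Peel one level at a time: if S = 1 + c*ψ/S' with S'(0) = 1, then c is the ψ-coefficient of S and S' = c*ψ/(S - 1).
S_1 = c0/f = 1 + (-17/9)*ψ + (289/162)*ψ^2 + ...; c1 = -17/9.
S_2 = c1*ψ/(S_1 - 1) = 1 + (17/18)*ψ + (289/972)*ψ^2 + ...; c2 = 17/18.
S_3 = c2*ψ/(S_2 - 1) = 1 + (-17/54)*ψ + (289/2916)*ψ^2 + ...; c3 = -17/54.
S_4 = c3*ψ/(S_3 - 1) = 1 + (17/54)*ψ + (289/4860)*ψ^2 + ...; c4 = 17/54.
S_5 = c4*ψ/(S_4 - 1) = 1 + (-17/90)*ψ + (289/8100)*ψ^2 + ...; c5 = -17/90.
S_6 = c5*ψ/(S_5 - 1) = 1 + (17/90)*ψ + (289/11340)*ψ^2 + ...; c6 = 17/90.
S_7 = c6*ψ/(S_6 - 1) = 1 + (-17/126)*ψ + ...; c7 = -17/126.

The regular C-fraction coefficients are [11/20, -17/9, 17/18, -17/54, 17/54, -17/90, 17/90, -17/126].


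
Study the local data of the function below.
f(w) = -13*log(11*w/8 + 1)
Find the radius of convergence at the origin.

Branch term (-13)*log(1 - w/(-8/11)): its argument vanishes at w = -8/11, a logarithmic branch point, modulus 8/11.
The radius of convergence is the smallest modulus among the singular points: 8/11.

The radius of convergence is 8/11.


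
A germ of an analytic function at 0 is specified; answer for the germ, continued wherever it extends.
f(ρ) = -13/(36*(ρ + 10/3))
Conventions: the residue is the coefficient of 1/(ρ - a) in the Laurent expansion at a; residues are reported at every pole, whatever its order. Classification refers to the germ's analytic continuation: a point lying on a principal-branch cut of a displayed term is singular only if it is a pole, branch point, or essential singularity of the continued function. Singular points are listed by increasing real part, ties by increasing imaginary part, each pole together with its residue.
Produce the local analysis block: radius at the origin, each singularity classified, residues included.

Denominator factor (ρ + 10/3): pole of order 1 at -10/3, modulus 10/3.
The radius of convergence is the smallest modulus among the singular points: 10/3.
At the order-1 pole -10/3 set g(ρ) = (ρ - (-10/3))*f(ρ) = -13/36.
Simple pole: residue = g(a) at a = -10/3, which is -13/36.

Radius of convergence at 0: 10/3.
At -10/3: a pole of order 1; residue -13/36.
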